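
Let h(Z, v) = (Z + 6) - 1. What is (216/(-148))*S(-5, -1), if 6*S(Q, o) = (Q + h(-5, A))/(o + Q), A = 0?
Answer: -15/74 ≈ -0.20270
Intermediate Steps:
h(Z, v) = 5 + Z (h(Z, v) = (6 + Z) - 1 = 5 + Z)
S(Q, o) = Q/(6*(Q + o)) (S(Q, o) = ((Q + (5 - 5))/(o + Q))/6 = ((Q + 0)/(Q + o))/6 = (Q/(Q + o))/6 = Q/(6*(Q + o)))
(216/(-148))*S(-5, -1) = (216/(-148))*((⅙)*(-5)/(-5 - 1)) = (216*(-1/148))*((⅙)*(-5)/(-6)) = -9*(-5)*(-1)/(37*6) = -54/37*5/36 = -15/74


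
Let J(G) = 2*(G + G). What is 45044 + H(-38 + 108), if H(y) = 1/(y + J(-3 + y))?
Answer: 15224873/338 ≈ 45044.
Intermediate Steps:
J(G) = 4*G (J(G) = 2*(2*G) = 4*G)
H(y) = 1/(-12 + 5*y) (H(y) = 1/(y + 4*(-3 + y)) = 1/(y + (-12 + 4*y)) = 1/(-12 + 5*y))
45044 + H(-38 + 108) = 45044 + 1/(-12 + 5*(-38 + 108)) = 45044 + 1/(-12 + 5*70) = 45044 + 1/(-12 + 350) = 45044 + 1/338 = 15224873/338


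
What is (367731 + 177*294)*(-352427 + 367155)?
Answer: 6182357832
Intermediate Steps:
(367731 + 177*294)*(-352427 + 367155) = (367731 + 52038)*14728 = 419769*14728 = 6182357832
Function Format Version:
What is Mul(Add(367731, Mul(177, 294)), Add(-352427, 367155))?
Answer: 6182357832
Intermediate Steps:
Mul(Add(367731, Mul(177, 294)), Add(-352427, 367155)) = Mul(Add(367731, 52038), 14728) = Mul(419769, 14728) = 6182357832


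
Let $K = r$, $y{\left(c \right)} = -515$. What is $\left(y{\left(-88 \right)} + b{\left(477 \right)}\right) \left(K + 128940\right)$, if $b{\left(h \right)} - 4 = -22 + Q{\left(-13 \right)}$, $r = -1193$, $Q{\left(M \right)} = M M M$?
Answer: $-348749310$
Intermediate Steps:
$Q{\left(M \right)} = M^{3}$ ($Q{\left(M \right)} = M^{2} M = M^{3}$)
$K = -1193$
$b{\left(h \right)} = -2215$ ($b{\left(h \right)} = 4 + \left(-22 + \left(-13\right)^{3}\right) = 4 - 2219 = -2215$)
$\left(y{\left(-88 \right)} + b{\left(477 \right)}\right) \left(K + 128940\right) = \left(-515 - 2215\right) \left(-1193 + 128940\right) = \left(-2730\right) 127747 = -348749310$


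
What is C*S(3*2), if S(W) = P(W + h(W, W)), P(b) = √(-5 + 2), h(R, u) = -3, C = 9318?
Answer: 9318*I*√3 ≈ 16139.0*I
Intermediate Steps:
P(b) = I*√3 (P(b) = √(-3) = I*√3)
S(W) = I*√3
C*S(3*2) = 9318*(I*√3) = 9318*I*√3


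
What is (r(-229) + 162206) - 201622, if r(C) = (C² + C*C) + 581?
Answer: 66047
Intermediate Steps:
r(C) = 581 + 2*C² (r(C) = (C² + C²) + 581 = 2*C² + 581 = 581 + 2*C²)
(r(-229) + 162206) - 201622 = ((581 + 2*(-229)²) + 162206) - 201622 = ((581 + 2*52441) + 162206) - 201622 = ((581 + 104882) + 162206) - 201622 = (105463 + 162206) - 201622 = 267669 - 201622 = 66047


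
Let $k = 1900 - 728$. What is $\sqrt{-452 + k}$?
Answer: $12 \sqrt{5} \approx 26.833$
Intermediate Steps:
$k = 1172$
$\sqrt{-452 + k} = \sqrt{-452 + 1172} = \sqrt{720} = 12 \sqrt{5}$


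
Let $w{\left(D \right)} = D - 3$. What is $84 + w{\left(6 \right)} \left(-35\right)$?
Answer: $-21$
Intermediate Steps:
$w{\left(D \right)} = -3 + D$ ($w{\left(D \right)} = D - 3 = -3 + D$)
$84 + w{\left(6 \right)} \left(-35\right) = 84 + \left(-3 + 6\right) \left(-35\right) = 84 + 3 \left(-35\right) = 84 - 105 = -21$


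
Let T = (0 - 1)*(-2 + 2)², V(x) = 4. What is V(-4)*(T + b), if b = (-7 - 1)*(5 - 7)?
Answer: 64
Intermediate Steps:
T = 0 (T = -1*0² = -1*0 = 0)
b = 16 (b = -8*(-2) = 16)
V(-4)*(T + b) = 4*(0 + 16) = 4*16 = 64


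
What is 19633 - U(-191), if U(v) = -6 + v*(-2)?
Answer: 19257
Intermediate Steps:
U(v) = -6 - 2*v
19633 - U(-191) = 19633 - (-6 - 2*(-191)) = 19633 - (-6 + 382) = 19633 - 1*376 = 19633 - 376 = 19257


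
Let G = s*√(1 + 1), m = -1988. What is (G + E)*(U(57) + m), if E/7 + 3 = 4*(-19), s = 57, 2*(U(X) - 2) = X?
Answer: 2164995/2 - 223155*√2/2 ≈ 9.2470e+5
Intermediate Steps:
U(X) = 2 + X/2
G = 57*√2 (G = 57*√(1 + 1) = 57*√2 ≈ 80.610)
E = -553 (E = -21 + 7*(4*(-19)) = -21 + 7*(-76) = -21 - 532 = -553)
(G + E)*(U(57) + m) = (57*√2 - 553)*((2 + (½)*57) - 1988) = (-553 + 57*√2)*((2 + 57/2) - 1988) = (-553 + 57*√2)*(61/2 - 1988) = (-553 + 57*√2)*(-3915/2) = 2164995/2 - 223155*√2/2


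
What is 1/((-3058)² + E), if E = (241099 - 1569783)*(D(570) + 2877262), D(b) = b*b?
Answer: -1/4254652063444 ≈ -2.3504e-13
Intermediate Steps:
D(b) = b²
E = -4254661414808 (E = (241099 - 1569783)*(570² + 2877262) = -1328684*(324900 + 2877262) = -1328684*3202162 = -4254661414808)
1/((-3058)² + E) = 1/((-3058)² - 4254661414808) = 1/(9351364 - 4254661414808) = 1/(-4254652063444) = -1/4254652063444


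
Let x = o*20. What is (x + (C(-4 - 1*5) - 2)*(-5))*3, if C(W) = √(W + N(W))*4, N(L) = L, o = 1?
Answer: 90 - 180*I*√2 ≈ 90.0 - 254.56*I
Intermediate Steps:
x = 20 (x = 1*20 = 20)
C(W) = 4*√2*√W (C(W) = √(W + W)*4 = √(2*W)*4 = (√2*√W)*4 = 4*√2*√W)
(x + (C(-4 - 1*5) - 2)*(-5))*3 = (20 + (4*√2*√(-4 - 1*5) - 2)*(-5))*3 = (20 + (4*√2*√(-4 - 5) - 2)*(-5))*3 = (20 + (4*√2*√(-9) - 2)*(-5))*3 = (20 + (4*√2*(3*I) - 2)*(-5))*3 = (20 + (12*I*√2 - 2)*(-5))*3 = (20 + (-2 + 12*I*√2)*(-5))*3 = (20 + (10 - 60*I*√2))*3 = (30 - 60*I*√2)*3 = 90 - 180*I*√2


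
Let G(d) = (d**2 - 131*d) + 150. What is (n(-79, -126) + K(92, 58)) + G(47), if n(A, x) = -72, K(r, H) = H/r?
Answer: -177991/46 ≈ -3869.4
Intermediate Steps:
G(d) = 150 + d**2 - 131*d
(n(-79, -126) + K(92, 58)) + G(47) = (-72 + 58/92) + (150 + 47**2 - 131*47) = (-72 + 58*(1/92)) + (150 + 2209 - 6157) = (-72 + 29/46) - 3798 = -3283/46 - 3798 = -177991/46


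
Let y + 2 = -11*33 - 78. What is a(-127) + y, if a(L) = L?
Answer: -570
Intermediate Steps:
y = -443 (y = -2 + (-11*33 - 78) = -2 + (-363 - 78) = -2 - 441 = -443)
a(-127) + y = -127 - 443 = -570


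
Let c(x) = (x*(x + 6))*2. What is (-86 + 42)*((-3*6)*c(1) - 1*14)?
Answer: 11704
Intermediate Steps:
c(x) = 2*x*(6 + x) (c(x) = (x*(6 + x))*2 = 2*x*(6 + x))
(-86 + 42)*((-3*6)*c(1) - 1*14) = (-86 + 42)*((-3*6)*(2*1*(6 + 1)) - 1*14) = -44*(-36*7 - 14) = -44*(-18*14 - 14) = -44*(-252 - 14) = -44*(-266) = 11704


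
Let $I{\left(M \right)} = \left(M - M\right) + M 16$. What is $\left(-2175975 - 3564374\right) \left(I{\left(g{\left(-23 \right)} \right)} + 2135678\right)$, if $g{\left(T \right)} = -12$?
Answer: $-12258434924614$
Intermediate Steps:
$I{\left(M \right)} = 16 M$ ($I{\left(M \right)} = 0 + 16 M = 16 M$)
$\left(-2175975 - 3564374\right) \left(I{\left(g{\left(-23 \right)} \right)} + 2135678\right) = \left(-2175975 - 3564374\right) \left(16 \left(-12\right) + 2135678\right) = - 5740349 \left(-192 + 2135678\right) = \left(-5740349\right) 2135486 = -12258434924614$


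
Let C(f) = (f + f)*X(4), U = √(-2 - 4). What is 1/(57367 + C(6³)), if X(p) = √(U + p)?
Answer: 1/(57367 + 432*√(4 + I*√6)) ≈ 1.7162e-5 - 7.476e-8*I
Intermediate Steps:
U = I*√6 (U = √(-6) = I*√6 ≈ 2.4495*I)
X(p) = √(p + I*√6) (X(p) = √(I*√6 + p) = √(p + I*√6))
C(f) = 2*f*√(4 + I*√6) (C(f) = (f + f)*√(4 + I*√6) = (2*f)*√(4 + I*√6) = 2*f*√(4 + I*√6))
1/(57367 + C(6³)) = 1/(57367 + 2*6³*√(4 + I*√6)) = 1/(57367 + 2*216*√(4 + I*√6)) = 1/(57367 + 432*√(4 + I*√6))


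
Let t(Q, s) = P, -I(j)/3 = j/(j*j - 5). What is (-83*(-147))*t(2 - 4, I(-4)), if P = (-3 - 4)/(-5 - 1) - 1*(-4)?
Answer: 126077/2 ≈ 63039.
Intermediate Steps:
I(j) = -3*j/(-5 + j²) (I(j) = -3*j/(j*j - 5) = -3*j/(j² - 5) = -3*j/(-5 + j²))
P = 31/6 (P = -7/(-6) + 4 = -7*(-⅙) + 4 = 7/6 + 4 = 31/6 ≈ 5.1667)
t(Q, s) = 31/6
(-83*(-147))*t(2 - 4, I(-4)) = -83*(-147)*(31/6) = 12201*(31/6) = 126077/2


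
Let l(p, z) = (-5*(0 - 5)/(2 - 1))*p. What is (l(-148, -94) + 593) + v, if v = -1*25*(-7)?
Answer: -2932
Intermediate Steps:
v = 175 (v = -25*(-7) = 175)
l(p, z) = 25*p (l(p, z) = (-(-25)/1)*p = (-(-25))*p = (-5*(-5))*p = 25*p)
(l(-148, -94) + 593) + v = (25*(-148) + 593) + 175 = (-3700 + 593) + 175 = -3107 + 175 = -2932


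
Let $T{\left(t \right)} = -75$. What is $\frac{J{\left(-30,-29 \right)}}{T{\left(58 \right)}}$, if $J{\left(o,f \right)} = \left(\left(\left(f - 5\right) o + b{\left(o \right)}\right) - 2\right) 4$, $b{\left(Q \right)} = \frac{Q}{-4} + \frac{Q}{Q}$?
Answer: $- \frac{4106}{75} \approx -54.747$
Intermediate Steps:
$b{\left(Q \right)} = 1 - \frac{Q}{4}$ ($b{\left(Q \right)} = Q \left(- \frac{1}{4}\right) + 1 = - \frac{Q}{4} + 1 = 1 - \frac{Q}{4}$)
$J{\left(o,f \right)} = -4 - o + 4 o \left(-5 + f\right)$ ($J{\left(o,f \right)} = \left(\left(\left(f - 5\right) o - \left(-1 + \frac{o}{4}\right)\right) - 2\right) 4 = \left(\left(\left(-5 + f\right) o - \left(-1 + \frac{o}{4}\right)\right) - 2\right) 4 = \left(\left(o \left(-5 + f\right) - \left(-1 + \frac{o}{4}\right)\right) - 2\right) 4 = \left(\left(1 - \frac{o}{4} + o \left(-5 + f\right)\right) - 2\right) 4 = \left(-1 - \frac{o}{4} + o \left(-5 + f\right)\right) 4 = -4 - o + 4 o \left(-5 + f\right)$)
$\frac{J{\left(-30,-29 \right)}}{T{\left(58 \right)}} = \frac{-4 - -630 + 4 \left(-29\right) \left(-30\right)}{-75} = \left(-4 + 630 + 3480\right) \left(- \frac{1}{75}\right) = 4106 \left(- \frac{1}{75}\right) = - \frac{4106}{75}$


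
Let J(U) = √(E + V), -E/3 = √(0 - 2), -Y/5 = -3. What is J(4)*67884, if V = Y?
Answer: 67884*√(15 - 3*I*√2) ≈ 2.6548e+5 - 36822.0*I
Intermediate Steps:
Y = 15 (Y = -5*(-3) = 15)
V = 15
E = -3*I*√2 (E = -3*√(0 - 2) = -3*I*√2 ≈ -4.2426*I)
J(U) = √(15 - 3*I*√2) (J(U) = √(-3*I*√2 + 15) = √(15 - 3*I*√2))
J(4)*67884 = √(15 - 3*I*√2)*67884 = 67884*√(15 - 3*I*√2)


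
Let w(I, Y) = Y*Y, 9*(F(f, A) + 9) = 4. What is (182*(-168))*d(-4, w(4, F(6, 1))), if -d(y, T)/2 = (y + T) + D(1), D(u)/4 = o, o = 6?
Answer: 153878816/27 ≈ 5.6992e+6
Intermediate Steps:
F(f, A) = -77/9 (F(f, A) = -9 + (⅑)*4 = -9 + 4/9 = -77/9)
w(I, Y) = Y²
D(u) = 24 (D(u) = 4*6 = 24)
d(y, T) = -48 - 2*T - 2*y (d(y, T) = -2*((y + T) + 24) = -2*((T + y) + 24) = -2*(24 + T + y) = -48 - 2*T - 2*y)
(182*(-168))*d(-4, w(4, F(6, 1))) = (182*(-168))*(-48 - 2*(-77/9)² - 2*(-4)) = -30576*(-48 - 2*5929/81 + 8) = -30576*(-48 - 11858/81 + 8) = -30576*(-15098/81) = 153878816/27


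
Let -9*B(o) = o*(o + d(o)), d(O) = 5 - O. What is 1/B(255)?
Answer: -3/425 ≈ -0.0070588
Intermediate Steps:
B(o) = -5*o/9 (B(o) = -o*(o + (5 - o))/9 = -o*5/9 = -5*o/9)
1/B(255) = 1/(-5/9*255) = 1/(-425/3) = -3/425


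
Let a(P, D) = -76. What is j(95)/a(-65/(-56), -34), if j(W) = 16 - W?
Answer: 79/76 ≈ 1.0395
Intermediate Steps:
j(95)/a(-65/(-56), -34) = (16 - 1*95)/(-76) = (16 - 95)*(-1/76) = -79*(-1/76) = 79/76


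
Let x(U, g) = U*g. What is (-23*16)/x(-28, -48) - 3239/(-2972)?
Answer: 25465/31206 ≈ 0.81603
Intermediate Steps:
(-23*16)/x(-28, -48) - 3239/(-2972) = (-23*16)/((-28*(-48))) - 3239/(-2972) = -368/1344 - 3239*(-1/2972) = -368*1/1344 + 3239/2972 = -23/84 + 3239/2972 = 25465/31206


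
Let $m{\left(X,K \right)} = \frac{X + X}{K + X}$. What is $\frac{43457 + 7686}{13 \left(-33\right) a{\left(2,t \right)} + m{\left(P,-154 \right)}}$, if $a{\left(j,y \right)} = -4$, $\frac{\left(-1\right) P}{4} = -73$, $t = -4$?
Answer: $\frac{3528867}{118696} \approx 29.73$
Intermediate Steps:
$P = 292$ ($P = \left(-4\right) \left(-73\right) = 292$)
$m{\left(X,K \right)} = \frac{2 X}{K + X}$
$\frac{43457 + 7686}{13 \left(-33\right) a{\left(2,t \right)} + m{\left(P,-154 \right)}} = \frac{43457 + 7686}{13 \left(-33\right) \left(-4\right) + 2 \cdot 292 \frac{1}{-154 + 292}} = \frac{51143}{\left(-429\right) \left(-4\right) + 2 \cdot 292 \cdot \frac{1}{138}} = \frac{51143}{1716 + 2 \cdot 292 \cdot \frac{1}{138}} = \frac{51143}{1716 + \frac{292}{69}} = \frac{51143}{\frac{118696}{69}} = 51143 \cdot \frac{69}{118696} = \frac{3528867}{118696}$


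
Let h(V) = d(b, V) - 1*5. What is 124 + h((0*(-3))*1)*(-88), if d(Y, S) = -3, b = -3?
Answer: 828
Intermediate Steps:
h(V) = -8 (h(V) = -3 - 1*5 = -3 - 5 = -8)
124 + h((0*(-3))*1)*(-88) = 124 - 8*(-88) = 124 + 704 = 828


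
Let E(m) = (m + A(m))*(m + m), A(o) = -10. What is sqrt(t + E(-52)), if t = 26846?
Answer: sqrt(33294) ≈ 182.47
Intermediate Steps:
E(m) = 2*m*(-10 + m) (E(m) = (m - 10)*(m + m) = (-10 + m)*(2*m) = 2*m*(-10 + m))
sqrt(t + E(-52)) = sqrt(26846 + 2*(-52)*(-10 - 52)) = sqrt(26846 + 2*(-52)*(-62)) = sqrt(26846 + 6448) = sqrt(33294)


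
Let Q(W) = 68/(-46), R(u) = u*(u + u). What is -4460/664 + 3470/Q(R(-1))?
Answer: -6643185/2822 ≈ -2354.1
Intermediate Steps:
R(u) = 2*u² (R(u) = u*(2*u) = 2*u²)
Q(W) = -34/23 (Q(W) = 68*(-1/46) = -34/23)
-4460/664 + 3470/Q(R(-1)) = -4460/664 + 3470/(-34/23) = -4460*1/664 + 3470*(-23/34) = -1115/166 - 39905/17 = -6643185/2822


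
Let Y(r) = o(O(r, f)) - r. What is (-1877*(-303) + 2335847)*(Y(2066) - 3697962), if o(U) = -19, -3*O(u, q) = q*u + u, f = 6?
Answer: -10747075115166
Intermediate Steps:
O(u, q) = -u/3 - q*u/3 (O(u, q) = -(q*u + u)/3 = -(u + q*u)/3 = -u/3 - q*u/3)
Y(r) = -19 - r
(-1877*(-303) + 2335847)*(Y(2066) - 3697962) = (-1877*(-303) + 2335847)*((-19 - 1*2066) - 3697962) = (568731 + 2335847)*((-19 - 2066) - 3697962) = 2904578*(-2085 - 3697962) = 2904578*(-3700047) = -10747075115166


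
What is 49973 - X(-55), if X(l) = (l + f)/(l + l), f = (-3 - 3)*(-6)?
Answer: 5497011/110 ≈ 49973.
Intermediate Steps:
f = 36 (f = -6*(-6) = 36)
X(l) = (36 + l)/(2*l) (X(l) = (l + 36)/(l + l) = (36 + l)/((2*l)) = (36 + l)*(1/(2*l)) = (36 + l)/(2*l))
49973 - X(-55) = 49973 - (36 - 55)/(2*(-55)) = 49973 - (-1)*(-19)/(2*55) = 49973 - 1*19/110 = 49973 - 19/110 = 5497011/110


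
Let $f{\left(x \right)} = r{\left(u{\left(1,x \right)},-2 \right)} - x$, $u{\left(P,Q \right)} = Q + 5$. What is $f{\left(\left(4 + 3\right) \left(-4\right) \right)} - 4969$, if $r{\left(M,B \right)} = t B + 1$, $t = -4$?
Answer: $-4932$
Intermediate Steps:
$u{\left(P,Q \right)} = 5 + Q$
$r{\left(M,B \right)} = 1 - 4 B$ ($r{\left(M,B \right)} = - 4 B + 1 = 1 - 4 B$)
$f{\left(x \right)} = 9 - x$ ($f{\left(x \right)} = \left(1 - -8\right) - x = \left(1 + 8\right) - x = 9 - x$)
$f{\left(\left(4 + 3\right) \left(-4\right) \right)} - 4969 = \left(9 - \left(4 + 3\right) \left(-4\right)\right) - 4969 = \left(9 - 7 \left(-4\right)\right) - 4969 = \left(9 - -28\right) - 4969 = \left(9 + 28\right) - 4969 = 37 - 4969 = -4932$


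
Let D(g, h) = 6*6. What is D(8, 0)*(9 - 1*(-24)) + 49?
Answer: 1237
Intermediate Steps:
D(g, h) = 36
D(8, 0)*(9 - 1*(-24)) + 49 = 36*(9 - 1*(-24)) + 49 = 36*(9 + 24) + 49 = 36*33 + 49 = 1188 + 49 = 1237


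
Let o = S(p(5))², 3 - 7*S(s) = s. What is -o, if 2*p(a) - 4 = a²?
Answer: -529/196 ≈ -2.6990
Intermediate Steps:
p(a) = 2 + a²/2
S(s) = 3/7 - s/7
o = 529/196 (o = (3/7 - (2 + (½)*5²)/7)² = (3/7 - (2 + (½)*25)/7)² = (3/7 - (2 + 25/2)/7)² = (3/7 - ⅐*29/2)² = (3/7 - 29/14)² = (-23/14)² = 529/196 ≈ 2.6990)
-o = -1*529/196 = -529/196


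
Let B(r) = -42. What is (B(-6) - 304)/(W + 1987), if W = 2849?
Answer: -173/2418 ≈ -0.071547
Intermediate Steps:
(B(-6) - 304)/(W + 1987) = (-42 - 304)/(2849 + 1987) = -346/4836 = -346*1/4836 = -173/2418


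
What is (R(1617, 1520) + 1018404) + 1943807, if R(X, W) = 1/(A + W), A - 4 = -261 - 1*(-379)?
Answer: 4863950463/1642 ≈ 2.9622e+6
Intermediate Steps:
A = 122 (A = 4 + (-261 - 1*(-379)) = 4 + (-261 + 379) = 4 + 118 = 122)
R(X, W) = 1/(122 + W)
(R(1617, 1520) + 1018404) + 1943807 = (1/(122 + 1520) + 1018404) + 1943807 = (1/1642 + 1018404) + 1943807 = 1672219369/1642 + 1943807 = 4863950463/1642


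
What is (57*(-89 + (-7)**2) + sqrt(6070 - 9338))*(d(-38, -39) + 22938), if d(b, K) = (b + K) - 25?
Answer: -52066080 + 45672*I*sqrt(817) ≈ -5.2066e+7 + 1.3055e+6*I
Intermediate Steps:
d(b, K) = -25 + K + b (d(b, K) = (K + b) - 25 = -25 + K + b)
(57*(-89 + (-7)**2) + sqrt(6070 - 9338))*(d(-38, -39) + 22938) = (57*(-89 + (-7)**2) + sqrt(6070 - 9338))*((-25 - 39 - 38) + 22938) = (57*(-89 + 49) + sqrt(-3268))*(-102 + 22938) = (57*(-40) + 2*I*sqrt(817))*22836 = (-2280 + 2*I*sqrt(817))*22836 = -52066080 + 45672*I*sqrt(817)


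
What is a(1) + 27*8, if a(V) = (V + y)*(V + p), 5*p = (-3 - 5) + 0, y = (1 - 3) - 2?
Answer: 1089/5 ≈ 217.80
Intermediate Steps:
y = -4 (y = -2 - 2 = -4)
p = -8/5 (p = ((-3 - 5) + 0)/5 = (-8 + 0)/5 = (⅕)*(-8) = -8/5 ≈ -1.6000)
a(V) = (-4 + V)*(-8/5 + V) (a(V) = (V - 4)*(V - 8/5) = (-4 + V)*(-8/5 + V))
a(1) + 27*8 = (32/5 + 1² - 28/5*1) + 27*8 = (32/5 + 1 - 28/5) + 216 = 9/5 + 216 = 1089/5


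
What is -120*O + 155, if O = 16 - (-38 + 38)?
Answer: -1765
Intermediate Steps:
O = 16 (O = 16 - 1*0 = 16 + 0 = 16)
-120*O + 155 = -120*16 + 155 = -1920 + 155 = -1765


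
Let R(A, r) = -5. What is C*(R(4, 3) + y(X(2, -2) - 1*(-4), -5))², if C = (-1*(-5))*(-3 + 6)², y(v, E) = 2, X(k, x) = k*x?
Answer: 405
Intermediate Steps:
C = 45 (C = 5*3² = 5*9 = 45)
C*(R(4, 3) + y(X(2, -2) - 1*(-4), -5))² = 45*(-5 + 2)² = 45*(-3)² = 45*9 = 405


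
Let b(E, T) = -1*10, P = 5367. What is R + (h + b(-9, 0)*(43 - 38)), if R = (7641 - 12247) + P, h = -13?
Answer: 698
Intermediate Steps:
b(E, T) = -10
R = 761 (R = (7641 - 12247) + 5367 = -4606 + 5367 = 761)
R + (h + b(-9, 0)*(43 - 38)) = 761 + (-13 - 10*(43 - 38)) = 761 + (-13 - 10*5) = 761 + (-13 - 50) = 761 - 63 = 698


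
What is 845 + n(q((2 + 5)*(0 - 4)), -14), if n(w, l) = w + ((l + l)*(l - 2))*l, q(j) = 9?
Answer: -5418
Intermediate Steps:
n(w, l) = w + 2*l²*(-2 + l) (n(w, l) = w + ((2*l)*(-2 + l))*l = w + (2*l*(-2 + l))*l = w + 2*l²*(-2 + l))
845 + n(q((2 + 5)*(0 - 4)), -14) = 845 + (9 - 4*(-14)² + 2*(-14)³) = 845 + (9 - 4*196 + 2*(-2744)) = 845 + (9 - 784 - 5488) = 845 - 6263 = -5418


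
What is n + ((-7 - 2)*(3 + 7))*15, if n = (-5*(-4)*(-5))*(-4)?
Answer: -950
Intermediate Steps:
n = 400 (n = (20*(-5))*(-4) = -100*(-4) = 400)
n + ((-7 - 2)*(3 + 7))*15 = 400 + ((-7 - 2)*(3 + 7))*15 = 400 - 9*10*15 = 400 - 90*15 = 400 - 1350 = -950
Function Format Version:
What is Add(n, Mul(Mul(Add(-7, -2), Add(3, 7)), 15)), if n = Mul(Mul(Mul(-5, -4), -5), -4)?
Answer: -950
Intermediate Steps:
n = 400 (n = Mul(Mul(20, -5), -4) = Mul(-100, -4) = 400)
Add(n, Mul(Mul(Add(-7, -2), Add(3, 7)), 15)) = Add(400, Mul(Mul(Add(-7, -2), Add(3, 7)), 15)) = Add(400, Mul(Mul(-9, 10), 15)) = Add(400, Mul(-90, 15)) = Add(400, -1350) = -950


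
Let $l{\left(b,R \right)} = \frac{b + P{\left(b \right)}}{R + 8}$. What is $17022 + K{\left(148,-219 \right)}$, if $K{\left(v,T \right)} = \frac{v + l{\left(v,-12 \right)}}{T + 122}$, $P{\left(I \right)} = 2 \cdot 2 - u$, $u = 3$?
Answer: $\frac{6604093}{388} \approx 17021.0$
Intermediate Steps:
$P{\left(I \right)} = 1$ ($P{\left(I \right)} = 2 \cdot 2 - 3 = 4 - 3 = 1$)
$l{\left(b,R \right)} = \frac{1 + b}{8 + R}$ ($l{\left(b,R \right)} = \frac{b + 1}{R + 8} = \frac{1 + b}{8 + R}$)
$K{\left(v,T \right)} = \frac{- \frac{1}{4} + \frac{3 v}{4}}{122 + T}$ ($K{\left(v,T \right)} = \frac{v + \frac{1 + v}{8 - 12}}{T + 122} = \frac{v + \frac{1 + v}{-4}}{122 + T} = \frac{v - \frac{1 + v}{4}}{122 + T} = \frac{v - \left(\frac{1}{4} + \frac{v}{4}\right)}{122 + T} = \frac{- \frac{1}{4} + \frac{3 v}{4}}{122 + T}$)
$17022 + K{\left(148,-219 \right)} = 17022 + \frac{-1 + 3 \cdot 148}{4 \left(122 - 219\right)} = 17022 + \frac{-1 + 444}{4 \left(-97\right)} = 17022 + \frac{1}{4} \left(- \frac{1}{97}\right) 443 = 17022 - \frac{443}{388} = \frac{6604093}{388}$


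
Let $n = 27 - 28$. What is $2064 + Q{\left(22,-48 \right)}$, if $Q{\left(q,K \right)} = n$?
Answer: $2063$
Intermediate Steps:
$n = -1$
$Q{\left(q,K \right)} = -1$
$2064 + Q{\left(22,-48 \right)} = 2064 - 1 = 2063$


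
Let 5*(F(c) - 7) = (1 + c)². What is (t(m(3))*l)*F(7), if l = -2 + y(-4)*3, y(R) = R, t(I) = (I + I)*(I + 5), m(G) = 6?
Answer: -182952/5 ≈ -36590.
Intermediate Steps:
t(I) = 2*I*(5 + I) (t(I) = (2*I)*(5 + I) = 2*I*(5 + I))
F(c) = 7 + (1 + c)²/5
l = -14 (l = -2 - 4*3 = -2 - 12 = -14)
(t(m(3))*l)*F(7) = ((2*6*(5 + 6))*(-14))*(7 + (1 + 7)²/5) = ((2*6*11)*(-14))*(7 + (⅕)*8²) = (132*(-14))*(7 + (⅕)*64) = -1848*(7 + 64/5) = -1848*99/5 = -182952/5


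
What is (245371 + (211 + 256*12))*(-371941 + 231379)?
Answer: -34951303548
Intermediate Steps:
(245371 + (211 + 256*12))*(-371941 + 231379) = (245371 + (211 + 3072))*(-140562) = (245371 + 3283)*(-140562) = 248654*(-140562) = -34951303548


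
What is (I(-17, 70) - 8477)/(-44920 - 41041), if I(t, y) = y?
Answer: 8407/85961 ≈ 0.097800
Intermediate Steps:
(I(-17, 70) - 8477)/(-44920 - 41041) = (70 - 8477)/(-44920 - 41041) = -8407/(-85961) = -8407*(-1/85961) = 8407/85961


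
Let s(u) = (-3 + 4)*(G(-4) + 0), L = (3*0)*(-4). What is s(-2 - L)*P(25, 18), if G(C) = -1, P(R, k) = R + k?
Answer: -43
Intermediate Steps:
L = 0 (L = 0*(-4) = 0)
s(u) = -1 (s(u) = (-3 + 4)*(-1 + 0) = 1*(-1) = -1)
s(-2 - L)*P(25, 18) = -(25 + 18) = -1*43 = -43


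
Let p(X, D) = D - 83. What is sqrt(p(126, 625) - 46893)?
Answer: I*sqrt(46351) ≈ 215.29*I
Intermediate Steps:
p(X, D) = -83 + D
sqrt(p(126, 625) - 46893) = sqrt((-83 + 625) - 46893) = sqrt(542 - 46893) = sqrt(-46351) = I*sqrt(46351)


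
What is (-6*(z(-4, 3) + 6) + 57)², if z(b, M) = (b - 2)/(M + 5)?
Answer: 2601/4 ≈ 650.25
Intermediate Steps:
z(b, M) = (-2 + b)/(5 + M)
(-6*(z(-4, 3) + 6) + 57)² = (-6*((-2 - 4)/(5 + 3) + 6) + 57)² = (-6*(-6/8 + 6) + 57)² = (-6*((⅛)*(-6) + 6) + 57)² = (-6*(-¾ + 6) + 57)² = (-6*21/4 + 57)² = (-63/2 + 57)² = (51/2)² = 2601/4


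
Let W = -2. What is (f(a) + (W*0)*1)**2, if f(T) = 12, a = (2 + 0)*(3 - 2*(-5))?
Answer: 144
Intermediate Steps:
a = 26 (a = 2*(3 + 10) = 2*13 = 26)
(f(a) + (W*0)*1)**2 = (12 - 2*0*1)**2 = (12 + 0*1)**2 = (12 + 0)**2 = 12**2 = 144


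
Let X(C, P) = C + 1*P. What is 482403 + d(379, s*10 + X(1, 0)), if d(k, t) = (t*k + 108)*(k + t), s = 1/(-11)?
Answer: 64905153/121 ≈ 5.3641e+5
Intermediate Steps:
X(C, P) = C + P
s = -1/11 (s = 1*(-1/11) = -1/11 ≈ -0.090909)
d(k, t) = (108 + k*t)*(k + t) (d(k, t) = (k*t + 108)*(k + t) = (108 + k*t)*(k + t))
482403 + d(379, s*10 + X(1, 0)) = 482403 + (108*379 + 108*(-1/11*10 + (1 + 0)) + 379*(-1/11*10 + (1 + 0))² + (-1/11*10 + (1 + 0))*379²) = 482403 + (40932 + 108*(-10/11 + 1) + 379*(-10/11 + 1)² + (-10/11 + 1)*143641) = 482403 + (40932 + 108*(1/11) + 379*(1/11)² + (1/11)*143641) = 482403 + (40932 + 108/11 + 379*(1/121) + 143641/11) = 482403 + (40932 + 108/11 + 379/121 + 143641/11) = 482403 + 6534390/121 = 64905153/121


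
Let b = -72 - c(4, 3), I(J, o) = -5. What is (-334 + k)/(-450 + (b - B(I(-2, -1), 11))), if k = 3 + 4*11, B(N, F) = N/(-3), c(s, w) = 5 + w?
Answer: 861/1595 ≈ 0.53981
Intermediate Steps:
B(N, F) = -N/3 (B(N, F) = N*(-⅓) = -N/3)
b = -80 (b = -72 - (5 + 3) = -72 - 1*8 = -72 - 8 = -80)
k = 47 (k = 3 + 44 = 47)
(-334 + k)/(-450 + (b - B(I(-2, -1), 11))) = (-334 + 47)/(-450 + (-80 - (-1)*(-5)/3)) = -287/(-450 + (-80 - 1*5/3)) = -287/(-450 + (-80 - 5/3)) = -287/(-450 - 245/3) = -287/(-1595/3) = -287*(-3/1595) = 861/1595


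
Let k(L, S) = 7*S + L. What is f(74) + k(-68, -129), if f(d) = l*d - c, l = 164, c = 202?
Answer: 10963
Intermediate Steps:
k(L, S) = L + 7*S
f(d) = -202 + 164*d (f(d) = 164*d - 1*202 = 164*d - 202 = -202 + 164*d)
f(74) + k(-68, -129) = (-202 + 164*74) + (-68 + 7*(-129)) = (-202 + 12136) + (-68 - 903) = 11934 - 971 = 10963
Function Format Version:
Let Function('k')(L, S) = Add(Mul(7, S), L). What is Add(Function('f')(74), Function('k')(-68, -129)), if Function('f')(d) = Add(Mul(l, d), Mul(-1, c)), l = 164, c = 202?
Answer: 10963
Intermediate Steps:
Function('k')(L, S) = Add(L, Mul(7, S))
Function('f')(d) = Add(-202, Mul(164, d)) (Function('f')(d) = Add(Mul(164, d), Mul(-1, 202)) = Add(Mul(164, d), -202) = Add(-202, Mul(164, d)))
Add(Function('f')(74), Function('k')(-68, -129)) = Add(Add(-202, Mul(164, 74)), Add(-68, Mul(7, -129))) = Add(Add(-202, 12136), Add(-68, -903)) = Add(11934, -971) = 10963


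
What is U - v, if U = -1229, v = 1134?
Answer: -2363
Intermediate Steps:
U - v = -1229 - 1*1134 = -1229 - 1134 = -2363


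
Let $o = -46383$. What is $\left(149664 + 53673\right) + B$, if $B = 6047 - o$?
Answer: $255767$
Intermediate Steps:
$B = 52430$ ($B = 6047 - -46383 = 6047 + 46383 = 52430$)
$\left(149664 + 53673\right) + B = \left(149664 + 53673\right) + 52430 = 203337 + 52430 = 255767$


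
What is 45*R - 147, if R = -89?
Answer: -4152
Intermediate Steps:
45*R - 147 = 45*(-89) - 147 = -4005 - 147 = -4152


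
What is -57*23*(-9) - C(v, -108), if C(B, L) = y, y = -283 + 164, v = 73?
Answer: 11918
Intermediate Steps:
y = -119
C(B, L) = -119
-57*23*(-9) - C(v, -108) = -57*23*(-9) - 1*(-119) = -1311*(-9) + 119 = 11799 + 119 = 11918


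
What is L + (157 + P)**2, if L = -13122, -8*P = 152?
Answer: 5922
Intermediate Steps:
P = -19 (P = -1/8*152 = -19)
L + (157 + P)**2 = -13122 + (157 - 19)**2 = -13122 + 138**2 = -13122 + 19044 = 5922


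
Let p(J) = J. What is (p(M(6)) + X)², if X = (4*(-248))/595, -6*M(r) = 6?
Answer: 2518569/354025 ≈ 7.1141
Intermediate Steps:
M(r) = -1 (M(r) = -⅙*6 = -1)
X = -992/595 (X = -992*1/595 = -992/595 ≈ -1.6672)
(p(M(6)) + X)² = (-1 - 992/595)² = (-1587/595)² = 2518569/354025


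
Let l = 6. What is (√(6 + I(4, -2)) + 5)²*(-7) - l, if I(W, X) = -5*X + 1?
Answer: -300 - 70*√17 ≈ -588.62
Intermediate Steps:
I(W, X) = 1 - 5*X
(√(6 + I(4, -2)) + 5)²*(-7) - l = (√(6 + (1 - 5*(-2))) + 5)²*(-7) - 1*6 = (√(6 + (1 + 10)) + 5)²*(-7) - 6 = (√(6 + 11) + 5)²*(-7) - 6 = (√17 + 5)²*(-7) - 6 = (5 + √17)²*(-7) - 6 = -7*(5 + √17)² - 6 = -6 - 7*(5 + √17)²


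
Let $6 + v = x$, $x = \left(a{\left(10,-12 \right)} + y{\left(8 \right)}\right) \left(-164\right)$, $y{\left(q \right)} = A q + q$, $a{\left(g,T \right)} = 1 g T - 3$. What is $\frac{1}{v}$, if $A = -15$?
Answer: $\frac{1}{38534} \approx 2.5951 \cdot 10^{-5}$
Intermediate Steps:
$a{\left(g,T \right)} = -3 + T g$ ($a{\left(g,T \right)} = g T - 3 = T g - 3 = -3 + T g$)
$y{\left(q \right)} = - 14 q$ ($y{\left(q \right)} = - 15 q + q = - 14 q$)
$x = 38540$ ($x = \left(\left(-3 - 120\right) - 112\right) \left(-164\right) = \left(-123 - 112\right) \left(-164\right) = \left(-235\right) \left(-164\right) = 38540$)
$v = 38534$ ($v = -6 + 38540 = 38534$)
$\frac{1}{v} = \frac{1}{38534}$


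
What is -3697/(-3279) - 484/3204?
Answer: 854846/875493 ≈ 0.97642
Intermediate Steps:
-3697/(-3279) - 484/3204 = -3697*(-1/3279) - 484*1/3204 = 3697/3279 - 121/801 = 854846/875493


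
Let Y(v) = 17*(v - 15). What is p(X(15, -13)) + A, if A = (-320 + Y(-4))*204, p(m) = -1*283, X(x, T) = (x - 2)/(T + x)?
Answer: -131455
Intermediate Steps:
X(x, T) = (-2 + x)/(T + x)
Y(v) = -255 + 17*v (Y(v) = 17*(-15 + v) = -255 + 17*v)
p(m) = -283
A = -131172 (A = (-320 + (-255 + 17*(-4)))*204 = (-320 + (-255 - 68))*204 = (-320 - 323)*204 = -643*204 = -131172)
p(X(15, -13)) + A = -283 - 131172 = -131455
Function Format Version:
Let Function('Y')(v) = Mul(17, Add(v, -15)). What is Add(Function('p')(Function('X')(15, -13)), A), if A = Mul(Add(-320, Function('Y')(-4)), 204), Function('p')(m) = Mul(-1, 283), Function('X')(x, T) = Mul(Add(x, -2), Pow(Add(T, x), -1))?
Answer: -131455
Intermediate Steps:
Function('X')(x, T) = Mul(Pow(Add(T, x), -1), Add(-2, x)) (Function('X')(x, T) = Mul(Add(-2, x), Pow(Add(T, x), -1)) = Mul(Pow(Add(T, x), -1), Add(-2, x)))
Function('Y')(v) = Add(-255, Mul(17, v)) (Function('Y')(v) = Mul(17, Add(-15, v)) = Add(-255, Mul(17, v)))
Function('p')(m) = -283
A = -131172 (A = Mul(Add(-320, Add(-255, Mul(17, -4))), 204) = Mul(Add(-320, Add(-255, -68)), 204) = Mul(Add(-320, -323), 204) = Mul(-643, 204) = -131172)
Add(Function('p')(Function('X')(15, -13)), A) = Add(-283, -131172) = -131455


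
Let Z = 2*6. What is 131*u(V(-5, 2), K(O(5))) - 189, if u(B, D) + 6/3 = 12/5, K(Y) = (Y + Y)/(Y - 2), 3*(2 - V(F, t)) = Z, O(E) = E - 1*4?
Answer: -683/5 ≈ -136.60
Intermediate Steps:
O(E) = -4 + E (O(E) = E - 4 = -4 + E)
Z = 12
V(F, t) = -2 (V(F, t) = 2 - ⅓*12 = 2 - 4 = -2)
K(Y) = 2*Y/(-2 + Y) (K(Y) = (2*Y)/(-2 + Y) = 2*Y/(-2 + Y))
u(B, D) = ⅖ (u(B, D) = -2 + 12/5 = ⅖)
131*u(V(-5, 2), K(O(5))) - 189 = 131*(⅖) - 189 = 262/5 - 189 = -683/5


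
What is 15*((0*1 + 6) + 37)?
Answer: 645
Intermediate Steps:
15*((0*1 + 6) + 37) = 15*((0 + 6) + 37) = 15*(6 + 37) = 15*43 = 645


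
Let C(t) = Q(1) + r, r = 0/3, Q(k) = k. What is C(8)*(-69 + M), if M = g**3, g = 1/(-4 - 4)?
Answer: -35329/512 ≈ -69.002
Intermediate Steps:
r = 0 (r = 0*(1/3) = 0)
g = -1/8 (g = 1/(-8) = -1/8 ≈ -0.12500)
C(t) = 1 (C(t) = 1 + 0 = 1)
M = -1/512 (M = (-1/8)**3 = -1/512 ≈ -0.0019531)
C(8)*(-69 + M) = 1*(-69 - 1/512) = 1*(-35329/512) = -35329/512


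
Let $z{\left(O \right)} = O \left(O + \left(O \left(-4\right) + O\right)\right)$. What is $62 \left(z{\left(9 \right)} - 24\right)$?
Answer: $-11532$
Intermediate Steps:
$z{\left(O \right)} = - 2 O^{2}$ ($z{\left(O \right)} = O \left(O + \left(- 4 O + O\right)\right) = O \left(O - 3 O\right) = O \left(- 2 O\right) = - 2 O^{2}$)
$62 \left(z{\left(9 \right)} - 24\right) = 62 \left(- 2 \cdot 9^{2} - 24\right) = 62 \left(\left(-2\right) 81 - 24\right) = 62 \left(-162 - 24\right) = 62 \left(-186\right) = -11532$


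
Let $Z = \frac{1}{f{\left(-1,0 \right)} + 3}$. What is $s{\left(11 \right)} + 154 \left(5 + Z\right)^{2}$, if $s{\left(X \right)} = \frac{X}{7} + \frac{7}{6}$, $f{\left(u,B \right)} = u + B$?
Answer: $\frac{97886}{21} \approx 4661.2$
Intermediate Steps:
$f{\left(u,B \right)} = B + u$
$s{\left(X \right)} = \frac{7}{6} + \frac{X}{7}$ ($s{\left(X \right)} = X \frac{1}{7} + 7 \cdot \frac{1}{6} = \frac{X}{7} + \frac{7}{6} = \frac{7}{6} + \frac{X}{7}$)
$Z = \frac{1}{2}$ ($Z = \frac{1}{\left(0 - 1\right) + 3} = \frac{1}{-1 + 3} = \frac{1}{2} \approx 0.5$)
$s{\left(11 \right)} + 154 \left(5 + Z\right)^{2} = \left(\frac{7}{6} + \frac{1}{7} \cdot 11\right) + 154 \left(5 + \frac{1}{2}\right)^{2} = \left(\frac{7}{6} + \frac{11}{7}\right) + 154 \left(\frac{11}{2}\right)^{2} = \frac{115}{42} + 154 \cdot \frac{121}{4} = \frac{115}{42} + \frac{9317}{2} = \frac{97886}{21}$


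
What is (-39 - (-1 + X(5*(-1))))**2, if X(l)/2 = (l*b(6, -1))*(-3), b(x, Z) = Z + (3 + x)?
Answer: 77284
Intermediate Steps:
b(x, Z) = 3 + Z + x
X(l) = -48*l (X(l) = 2*((l*(3 - 1 + 6))*(-3)) = 2*((l*8)*(-3)) = 2*((8*l)*(-3)) = 2*(-24*l) = -48*l)
(-39 - (-1 + X(5*(-1))))**2 = (-39 - (-1 - 240*(-1)))**2 = (-39 - (-1 - 48*(-5)))**2 = (-39 - (-1 + 240))**2 = (-39 - 1*239)**2 = (-39 - 239)**2 = (-278)**2 = 77284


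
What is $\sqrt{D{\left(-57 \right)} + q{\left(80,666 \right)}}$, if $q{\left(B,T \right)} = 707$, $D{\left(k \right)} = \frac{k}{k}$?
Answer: $2 \sqrt{177} \approx 26.608$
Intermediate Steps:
$D{\left(k \right)} = 1$
$\sqrt{D{\left(-57 \right)} + q{\left(80,666 \right)}} = \sqrt{1 + 707} = \sqrt{708} = 2 \sqrt{177}$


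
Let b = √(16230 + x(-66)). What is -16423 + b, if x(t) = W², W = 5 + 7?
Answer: -16423 + √16374 ≈ -16295.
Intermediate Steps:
W = 12
x(t) = 144 (x(t) = 12² = 144)
b = √16374 (b = √(16230 + 144) = √16374 ≈ 127.96)
-16423 + b = -16423 + √16374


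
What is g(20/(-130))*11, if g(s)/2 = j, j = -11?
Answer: -242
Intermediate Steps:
g(s) = -22 (g(s) = 2*(-11) = -22)
g(20/(-130))*11 = -22*11 = -242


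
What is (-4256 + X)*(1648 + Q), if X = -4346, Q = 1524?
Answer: -27285544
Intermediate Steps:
(-4256 + X)*(1648 + Q) = (-4256 - 4346)*(1648 + 1524) = -8602*3172 = -27285544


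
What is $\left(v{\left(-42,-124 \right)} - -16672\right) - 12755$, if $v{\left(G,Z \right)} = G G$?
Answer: $5681$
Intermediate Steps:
$v{\left(G,Z \right)} = G^{2}$
$\left(v{\left(-42,-124 \right)} - -16672\right) - 12755 = \left(\left(-42\right)^{2} - -16672\right) - 12755 = \left(1764 + 16672\right) - 12755 = 18436 - 12755 = 5681$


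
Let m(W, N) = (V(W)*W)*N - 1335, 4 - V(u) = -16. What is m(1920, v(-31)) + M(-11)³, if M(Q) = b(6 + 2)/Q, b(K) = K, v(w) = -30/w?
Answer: 1478212693/41261 ≈ 35826.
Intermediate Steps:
V(u) = 20 (V(u) = 4 - 1*(-16) = 4 + 16 = 20)
M(Q) = 8/Q (M(Q) = (6 + 2)/Q = 8/Q)
m(W, N) = -1335 + 20*N*W (m(W, N) = (20*W)*N - 1335 = 20*N*W - 1335 = -1335 + 20*N*W)
m(1920, v(-31)) + M(-11)³ = (-1335 + 20*(-30/(-31))*1920) + (8/(-11))³ = (-1335 + 20*(-30*(-1/31))*1920) + (8*(-1/11))³ = (-1335 + 20*(30/31)*1920) + (-8/11)³ = (-1335 + 1152000/31) - 512/1331 = 1110615/31 - 512/1331 = 1478212693/41261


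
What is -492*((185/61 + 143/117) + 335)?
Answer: -30545164/183 ≈ -1.6691e+5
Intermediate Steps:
-492*((185/61 + 143/117) + 335) = -492*((185*(1/61) + 143*(1/117)) + 335) = -492*((185/61 + 11/9) + 335) = -492*(2336/549 + 335) = -492*186251/549 = -30545164/183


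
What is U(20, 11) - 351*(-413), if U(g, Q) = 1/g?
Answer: 2899261/20 ≈ 1.4496e+5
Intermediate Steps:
U(20, 11) - 351*(-413) = 1/20 - 351*(-413) = 1/20 + 144963 = 2899261/20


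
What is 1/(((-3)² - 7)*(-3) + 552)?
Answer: 1/546 ≈ 0.0018315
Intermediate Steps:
1/(((-3)² - 7)*(-3) + 552) = 1/((9 - 7)*(-3) + 552) = 1/(2*(-3) + 552) = 1/(-6 + 552) = 1/546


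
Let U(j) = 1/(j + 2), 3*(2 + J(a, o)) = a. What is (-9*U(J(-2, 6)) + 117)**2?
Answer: 68121/4 ≈ 17030.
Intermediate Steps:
J(a, o) = -2 + a/3
U(j) = 1/(2 + j)
(-9*U(J(-2, 6)) + 117)**2 = (-9/(2 + (-2 + (1/3)*(-2))) + 117)**2 = (-9/(2 + (-2 - 2/3)) + 117)**2 = (-9/(2 - 8/3) + 117)**2 = (-9/(-2/3) + 117)**2 = (-9*(-3/2) + 117)**2 = (27/2 + 117)**2 = (261/2)**2 = 68121/4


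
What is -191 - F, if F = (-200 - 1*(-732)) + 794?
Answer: -1517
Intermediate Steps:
F = 1326 (F = (-200 + 732) + 794 = 532 + 794 = 1326)
-191 - F = -191 - 1*1326 = -191 - 1326 = -1517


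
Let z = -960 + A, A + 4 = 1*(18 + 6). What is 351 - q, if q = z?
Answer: 1291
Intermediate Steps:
A = 20 (A = -4 + 1*(18 + 6) = -4 + 1*24 = -4 + 24 = 20)
z = -940 (z = -960 + 20 = -940)
q = -940
351 - q = 351 - 1*(-940) = 351 + 940 = 1291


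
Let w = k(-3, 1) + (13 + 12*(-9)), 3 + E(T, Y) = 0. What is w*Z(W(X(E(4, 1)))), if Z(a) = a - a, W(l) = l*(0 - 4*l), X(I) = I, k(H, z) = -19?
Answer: 0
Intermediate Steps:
E(T, Y) = -3 (E(T, Y) = -3 + 0 = -3)
W(l) = -4*l² (W(l) = l*(-4*l) = -4*l²)
Z(a) = 0
w = -114 (w = -19 + (13 + 12*(-9)) = -19 + (13 - 108) = -19 - 95 = -114)
w*Z(W(X(E(4, 1)))) = -114*0 = 0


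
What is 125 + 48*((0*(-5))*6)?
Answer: 125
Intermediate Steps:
125 + 48*((0*(-5))*6) = 125 + 48*(0*6) = 125 + 48*0 = 125 + 0 = 125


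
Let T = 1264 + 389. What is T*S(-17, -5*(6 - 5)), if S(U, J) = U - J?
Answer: -19836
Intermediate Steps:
T = 1653
T*S(-17, -5*(6 - 5)) = 1653*(-17 - (-5)*(6 - 5)) = 1653*(-17 - (-5)) = 1653*(-17 - 1*(-5)) = 1653*(-17 + 5) = 1653*(-12) = -19836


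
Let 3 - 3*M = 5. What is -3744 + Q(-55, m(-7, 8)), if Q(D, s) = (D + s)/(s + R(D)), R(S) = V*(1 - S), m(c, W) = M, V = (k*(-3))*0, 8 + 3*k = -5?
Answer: -7321/2 ≈ -3660.5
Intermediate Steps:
k = -13/3 (k = -8/3 + (⅓)*(-5) = -8/3 - 5/3 = -13/3 ≈ -4.3333)
M = -⅔ (M = 1 - ⅓*5 = 1 - 5/3 = -⅔ ≈ -0.66667)
V = 0 (V = -13/3*(-3)*0 = 13*0 = 0)
m(c, W) = -⅔
R(S) = 0 (R(S) = 0*(1 - S) = 0)
Q(D, s) = (D + s)/s (Q(D, s) = (D + s)/(s + 0) = (D + s)/s)
-3744 + Q(-55, m(-7, 8)) = -3744 + (-55 - ⅔)/(-⅔) = -3744 - 3/2*(-167/3) = -3744 + 167/2 = -7321/2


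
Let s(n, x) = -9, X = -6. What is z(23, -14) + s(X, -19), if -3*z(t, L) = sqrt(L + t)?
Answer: -10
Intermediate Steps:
z(t, L) = -sqrt(L + t)/3
z(23, -14) + s(X, -19) = -sqrt(-14 + 23)/3 - 9 = -sqrt(9)/3 - 9 = -1/3*3 - 9 = -1 - 9 = -10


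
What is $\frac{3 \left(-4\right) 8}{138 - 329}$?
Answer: $\frac{96}{191} \approx 0.50262$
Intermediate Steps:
$\frac{3 \left(-4\right) 8}{138 - 329} = \frac{\left(-12\right) 8}{138 - 329} = - \frac{96}{-191} = \left(-96\right) \left(- \frac{1}{191}\right) = \frac{96}{191}$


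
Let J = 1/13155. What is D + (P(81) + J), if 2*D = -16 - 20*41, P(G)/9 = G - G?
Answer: -5498789/13155 ≈ -418.00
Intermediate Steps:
J = 1/13155 ≈ 7.6017e-5
P(G) = 0 (P(G) = 9*(G - G) = 9*0 = 0)
D = -418 (D = (-16 - 20*41)/2 = (-16 - 820)/2 = (½)*(-836) = -418)
D + (P(81) + J) = -418 + (0 + 1/13155) = -418 + 1/13155 = -5498789/13155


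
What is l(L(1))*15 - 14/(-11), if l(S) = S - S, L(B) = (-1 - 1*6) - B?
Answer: 14/11 ≈ 1.2727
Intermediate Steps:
L(B) = -7 - B (L(B) = (-1 - 6) - B = -7 - B)
l(S) = 0
l(L(1))*15 - 14/(-11) = 0*15 - 14/(-11) = 0 - 14*(-1/11) = 0 + 14/11 = 14/11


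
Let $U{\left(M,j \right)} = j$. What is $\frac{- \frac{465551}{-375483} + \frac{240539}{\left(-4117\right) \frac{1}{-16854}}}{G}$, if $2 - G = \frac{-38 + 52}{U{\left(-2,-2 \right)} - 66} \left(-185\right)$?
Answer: $- \frac{51755705583991010}{1896774527997} \approx -27286.0$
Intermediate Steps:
$G = - \frac{1227}{34}$ ($G = 2 - \frac{-38 + 52}{-2 - 66} \left(-185\right) = 2 - \frac{14}{-68} \left(-185\right) = 2 - 14 \left(- \frac{1}{68}\right) \left(-185\right) = 2 - \left(- \frac{7}{34}\right) \left(-185\right) = 2 - \frac{1295}{34} = - \frac{1227}{34} \approx -36.088$)
$\frac{- \frac{465551}{-375483} + \frac{240539}{\left(-4117\right) \frac{1}{-16854}}}{G} = \frac{- \frac{465551}{-375483} + \frac{240539}{\left(-4117\right) \frac{1}{-16854}}}{- \frac{1227}{34}} = \left(\left(-465551\right) \left(- \frac{1}{375483}\right) + \frac{240539}{\left(-4117\right) \left(- \frac{1}{16854}\right)}\right) \left(- \frac{34}{1227}\right) = \left(\frac{465551}{375483} + \frac{240539}{\frac{4117}{16854}}\right) \left(- \frac{34}{1227}\right) = \left(\frac{465551}{375483} + 240539 \cdot \frac{16854}{4117}\right) \left(- \frac{34}{1227}\right) = \left(\frac{465551}{375483} + \frac{4054044306}{4117}\right) \left(- \frac{34}{1227}\right) = \frac{1522226634823265}{1545863511} \left(- \frac{34}{1227}\right) = - \frac{51755705583991010}{1896774527997}$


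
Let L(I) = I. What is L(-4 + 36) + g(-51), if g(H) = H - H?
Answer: 32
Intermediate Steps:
g(H) = 0
L(-4 + 36) + g(-51) = (-4 + 36) + 0 = 32 + 0 = 32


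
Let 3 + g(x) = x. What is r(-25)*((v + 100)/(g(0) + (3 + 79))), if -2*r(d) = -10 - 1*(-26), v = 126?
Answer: -1808/79 ≈ -22.886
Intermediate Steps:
g(x) = -3 + x
r(d) = -8 (r(d) = -(-10 - 1*(-26))/2 = -(-10 + 26)/2 = -½*16 = -8)
r(-25)*((v + 100)/(g(0) + (3 + 79))) = -8*(126 + 100)/((-3 + 0) + (3 + 79)) = -1808/(-3 + 82) = -1808/79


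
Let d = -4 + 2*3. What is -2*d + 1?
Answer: -3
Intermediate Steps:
d = 2 (d = -4 + 6 = 2)
-2*d + 1 = -2*2 + 1 = -4 + 1 = -3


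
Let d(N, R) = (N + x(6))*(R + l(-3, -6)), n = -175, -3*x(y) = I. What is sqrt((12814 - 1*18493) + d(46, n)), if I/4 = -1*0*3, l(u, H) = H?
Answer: I*sqrt(14005) ≈ 118.34*I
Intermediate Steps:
I = 0 (I = 4*(-1*0*3) = 4*(0*3) = 4*0 = 0)
x(y) = 0 (x(y) = -1/3*0 = 0)
d(N, R) = N*(-6 + R) (d(N, R) = (N + 0)*(R - 6) = N*(-6 + R))
sqrt((12814 - 1*18493) + d(46, n)) = sqrt((12814 - 1*18493) + 46*(-6 - 175)) = sqrt((12814 - 18493) + 46*(-181)) = sqrt(-5679 - 8326) = sqrt(-14005) = I*sqrt(14005)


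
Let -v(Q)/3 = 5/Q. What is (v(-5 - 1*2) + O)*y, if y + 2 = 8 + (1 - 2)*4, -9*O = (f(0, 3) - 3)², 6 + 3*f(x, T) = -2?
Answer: -1616/567 ≈ -2.8501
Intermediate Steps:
f(x, T) = -8/3 (f(x, T) = -2 + (⅓)*(-2) = -2 - ⅔ = -8/3)
v(Q) = -15/Q
O = -289/81 (O = -(-8/3 - 3)²/9 = -(-17/3)²/9 = -⅑*289/9 = -289/81 ≈ -3.5679)
y = 2 (y = -2 + (8 + (1 - 2)*4) = -2 + (8 - 1*4) = -2 + (8 - 4) = -2 + 4 = 2)
(v(-5 - 1*2) + O)*y = (-15/(-5 - 1*2) - 289/81)*2 = (-15/(-5 - 2) - 289/81)*2 = (-15/(-7) - 289/81)*2 = (-15*(-⅐) - 289/81)*2 = (15/7 - 289/81)*2 = -808/567*2 = -1616/567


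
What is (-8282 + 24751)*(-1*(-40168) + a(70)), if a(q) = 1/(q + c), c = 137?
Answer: 136936062413/207 ≈ 6.6153e+8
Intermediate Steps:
a(q) = 1/(137 + q) (a(q) = 1/(q + 137) = 1/(137 + q))
(-8282 + 24751)*(-1*(-40168) + a(70)) = (-8282 + 24751)*(-1*(-40168) + 1/(137 + 70)) = 16469*(40168 + 1/207) = 16469*(8314777/207) = 136936062413/207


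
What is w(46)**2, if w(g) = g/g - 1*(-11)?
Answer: 144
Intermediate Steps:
w(g) = 12 (w(g) = 1 + 11 = 12)
w(46)**2 = 12**2 = 144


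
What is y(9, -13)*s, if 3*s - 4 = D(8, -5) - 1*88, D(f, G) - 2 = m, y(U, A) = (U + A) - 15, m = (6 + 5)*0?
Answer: 1558/3 ≈ 519.33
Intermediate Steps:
m = 0 (m = 11*0 = 0)
y(U, A) = -15 + A + U (y(U, A) = (A + U) - 15 = -15 + A + U)
D(f, G) = 2 (D(f, G) = 2 + 0 = 2)
s = -82/3 (s = 4/3 + (2 - 1*88)/3 = 4/3 + (2 - 88)/3 = 4/3 + (⅓)*(-86) = 4/3 - 86/3 = -82/3 ≈ -27.333)
y(9, -13)*s = (-15 - 13 + 9)*(-82/3) = -19*(-82/3) = 1558/3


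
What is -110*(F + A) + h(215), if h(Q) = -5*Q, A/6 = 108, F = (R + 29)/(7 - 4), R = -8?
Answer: -73125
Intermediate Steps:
F = 7 (F = (-8 + 29)/(7 - 4) = 21/3 = 21*(⅓) = 7)
A = 648 (A = 6*108 = 648)
-110*(F + A) + h(215) = -110*(7 + 648) - 5*215 = -110*655 - 1075 = -72050 - 1075 = -73125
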